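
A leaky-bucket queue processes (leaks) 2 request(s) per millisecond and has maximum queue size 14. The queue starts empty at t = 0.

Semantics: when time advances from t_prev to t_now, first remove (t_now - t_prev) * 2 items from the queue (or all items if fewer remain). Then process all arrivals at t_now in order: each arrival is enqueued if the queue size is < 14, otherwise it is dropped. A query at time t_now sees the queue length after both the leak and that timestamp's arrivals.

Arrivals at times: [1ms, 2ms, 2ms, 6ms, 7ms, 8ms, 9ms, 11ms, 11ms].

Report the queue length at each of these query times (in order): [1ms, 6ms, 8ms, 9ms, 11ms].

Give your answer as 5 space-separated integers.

Queue lengths at query times:
  query t=1ms: backlog = 1
  query t=6ms: backlog = 1
  query t=8ms: backlog = 1
  query t=9ms: backlog = 1
  query t=11ms: backlog = 2

Answer: 1 1 1 1 2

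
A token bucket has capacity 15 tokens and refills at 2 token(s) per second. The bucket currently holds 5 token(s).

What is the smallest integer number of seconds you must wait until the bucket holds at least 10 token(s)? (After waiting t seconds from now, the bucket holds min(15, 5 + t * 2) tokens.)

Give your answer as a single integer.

Answer: 3

Derivation:
Need 5 + t * 2 >= 10, so t >= 5/2.
Smallest integer t = ceil(5/2) = 3.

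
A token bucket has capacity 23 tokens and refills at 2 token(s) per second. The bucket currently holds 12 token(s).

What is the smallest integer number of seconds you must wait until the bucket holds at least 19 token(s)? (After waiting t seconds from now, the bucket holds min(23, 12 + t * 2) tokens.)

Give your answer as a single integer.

Need 12 + t * 2 >= 19, so t >= 7/2.
Smallest integer t = ceil(7/2) = 4.

Answer: 4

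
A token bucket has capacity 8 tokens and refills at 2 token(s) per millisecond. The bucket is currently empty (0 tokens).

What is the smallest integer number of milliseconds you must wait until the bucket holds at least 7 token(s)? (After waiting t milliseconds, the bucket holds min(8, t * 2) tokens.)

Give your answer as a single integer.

Need t * 2 >= 7, so t >= 7/2.
Smallest integer t = ceil(7/2) = 4.

Answer: 4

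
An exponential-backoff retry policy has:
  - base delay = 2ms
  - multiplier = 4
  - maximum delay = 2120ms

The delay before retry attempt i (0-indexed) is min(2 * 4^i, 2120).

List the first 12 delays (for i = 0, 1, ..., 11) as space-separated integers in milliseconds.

Answer: 2 8 32 128 512 2048 2120 2120 2120 2120 2120 2120

Derivation:
Computing each delay:
  i=0: min(2*4^0, 2120) = 2
  i=1: min(2*4^1, 2120) = 8
  i=2: min(2*4^2, 2120) = 32
  i=3: min(2*4^3, 2120) = 128
  i=4: min(2*4^4, 2120) = 512
  i=5: min(2*4^5, 2120) = 2048
  i=6: min(2*4^6, 2120) = 2120
  i=7: min(2*4^7, 2120) = 2120
  i=8: min(2*4^8, 2120) = 2120
  i=9: min(2*4^9, 2120) = 2120
  i=10: min(2*4^10, 2120) = 2120
  i=11: min(2*4^11, 2120) = 2120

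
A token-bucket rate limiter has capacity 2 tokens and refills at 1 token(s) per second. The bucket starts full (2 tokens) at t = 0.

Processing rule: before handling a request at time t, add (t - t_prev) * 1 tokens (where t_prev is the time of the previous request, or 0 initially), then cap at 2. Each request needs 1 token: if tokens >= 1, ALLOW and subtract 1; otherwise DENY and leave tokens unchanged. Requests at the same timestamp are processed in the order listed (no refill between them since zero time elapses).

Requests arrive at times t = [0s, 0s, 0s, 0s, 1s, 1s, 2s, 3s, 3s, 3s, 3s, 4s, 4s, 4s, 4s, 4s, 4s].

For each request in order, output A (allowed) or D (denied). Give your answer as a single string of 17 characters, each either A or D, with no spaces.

Answer: AADDADAADDDADDDDD

Derivation:
Simulating step by step:
  req#1 t=0s: ALLOW
  req#2 t=0s: ALLOW
  req#3 t=0s: DENY
  req#4 t=0s: DENY
  req#5 t=1s: ALLOW
  req#6 t=1s: DENY
  req#7 t=2s: ALLOW
  req#8 t=3s: ALLOW
  req#9 t=3s: DENY
  req#10 t=3s: DENY
  req#11 t=3s: DENY
  req#12 t=4s: ALLOW
  req#13 t=4s: DENY
  req#14 t=4s: DENY
  req#15 t=4s: DENY
  req#16 t=4s: DENY
  req#17 t=4s: DENY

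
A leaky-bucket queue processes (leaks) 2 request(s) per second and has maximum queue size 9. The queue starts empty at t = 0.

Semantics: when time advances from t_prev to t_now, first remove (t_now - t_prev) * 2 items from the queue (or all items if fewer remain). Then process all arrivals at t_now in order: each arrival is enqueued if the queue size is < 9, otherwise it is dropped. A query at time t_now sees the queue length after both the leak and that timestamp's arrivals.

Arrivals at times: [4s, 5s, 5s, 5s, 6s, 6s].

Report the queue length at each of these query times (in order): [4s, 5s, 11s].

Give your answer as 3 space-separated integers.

Queue lengths at query times:
  query t=4s: backlog = 1
  query t=5s: backlog = 3
  query t=11s: backlog = 0

Answer: 1 3 0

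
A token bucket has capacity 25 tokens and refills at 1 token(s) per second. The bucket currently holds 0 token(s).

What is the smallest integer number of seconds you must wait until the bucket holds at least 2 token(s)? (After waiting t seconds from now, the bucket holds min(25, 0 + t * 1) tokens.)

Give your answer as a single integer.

Need 0 + t * 1 >= 2, so t >= 2/1.
Smallest integer t = ceil(2/1) = 2.

Answer: 2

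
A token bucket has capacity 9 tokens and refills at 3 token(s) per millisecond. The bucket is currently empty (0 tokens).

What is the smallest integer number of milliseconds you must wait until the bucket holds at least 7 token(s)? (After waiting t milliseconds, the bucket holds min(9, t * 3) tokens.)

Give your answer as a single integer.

Need t * 3 >= 7, so t >= 7/3.
Smallest integer t = ceil(7/3) = 3.

Answer: 3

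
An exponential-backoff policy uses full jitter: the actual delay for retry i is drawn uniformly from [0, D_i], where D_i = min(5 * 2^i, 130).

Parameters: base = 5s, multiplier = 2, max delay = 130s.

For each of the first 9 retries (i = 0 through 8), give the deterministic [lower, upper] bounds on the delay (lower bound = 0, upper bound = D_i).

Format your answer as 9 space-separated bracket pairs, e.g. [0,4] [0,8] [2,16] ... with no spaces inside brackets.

Answer: [0,5] [0,10] [0,20] [0,40] [0,80] [0,130] [0,130] [0,130] [0,130]

Derivation:
Computing bounds per retry:
  i=0: D_i=min(5*2^0,130)=5, bounds=[0,5]
  i=1: D_i=min(5*2^1,130)=10, bounds=[0,10]
  i=2: D_i=min(5*2^2,130)=20, bounds=[0,20]
  i=3: D_i=min(5*2^3,130)=40, bounds=[0,40]
  i=4: D_i=min(5*2^4,130)=80, bounds=[0,80]
  i=5: D_i=min(5*2^5,130)=130, bounds=[0,130]
  i=6: D_i=min(5*2^6,130)=130, bounds=[0,130]
  i=7: D_i=min(5*2^7,130)=130, bounds=[0,130]
  i=8: D_i=min(5*2^8,130)=130, bounds=[0,130]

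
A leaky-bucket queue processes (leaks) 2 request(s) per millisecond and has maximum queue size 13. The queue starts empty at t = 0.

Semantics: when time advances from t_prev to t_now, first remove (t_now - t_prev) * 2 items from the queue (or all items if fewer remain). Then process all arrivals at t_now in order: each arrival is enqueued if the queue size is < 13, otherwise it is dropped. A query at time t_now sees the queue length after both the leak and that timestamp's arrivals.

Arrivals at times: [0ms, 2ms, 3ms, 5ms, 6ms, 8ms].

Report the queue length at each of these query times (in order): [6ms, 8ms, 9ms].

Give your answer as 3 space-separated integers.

Queue lengths at query times:
  query t=6ms: backlog = 1
  query t=8ms: backlog = 1
  query t=9ms: backlog = 0

Answer: 1 1 0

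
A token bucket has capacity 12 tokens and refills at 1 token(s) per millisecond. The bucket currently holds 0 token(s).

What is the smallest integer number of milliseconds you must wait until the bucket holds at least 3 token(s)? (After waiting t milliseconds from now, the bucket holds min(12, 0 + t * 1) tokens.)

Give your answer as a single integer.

Need 0 + t * 1 >= 3, so t >= 3/1.
Smallest integer t = ceil(3/1) = 3.

Answer: 3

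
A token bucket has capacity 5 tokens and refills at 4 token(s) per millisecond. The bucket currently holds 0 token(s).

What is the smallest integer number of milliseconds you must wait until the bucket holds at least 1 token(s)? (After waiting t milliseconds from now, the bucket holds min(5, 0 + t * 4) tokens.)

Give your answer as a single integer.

Answer: 1

Derivation:
Need 0 + t * 4 >= 1, so t >= 1/4.
Smallest integer t = ceil(1/4) = 1.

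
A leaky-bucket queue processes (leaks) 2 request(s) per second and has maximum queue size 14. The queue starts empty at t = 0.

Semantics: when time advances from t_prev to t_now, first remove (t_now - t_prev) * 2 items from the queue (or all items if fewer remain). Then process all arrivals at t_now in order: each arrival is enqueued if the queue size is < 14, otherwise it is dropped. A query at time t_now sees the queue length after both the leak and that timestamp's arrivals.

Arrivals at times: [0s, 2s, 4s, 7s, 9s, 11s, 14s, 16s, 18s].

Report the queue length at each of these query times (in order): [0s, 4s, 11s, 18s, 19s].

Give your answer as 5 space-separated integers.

Answer: 1 1 1 1 0

Derivation:
Queue lengths at query times:
  query t=0s: backlog = 1
  query t=4s: backlog = 1
  query t=11s: backlog = 1
  query t=18s: backlog = 1
  query t=19s: backlog = 0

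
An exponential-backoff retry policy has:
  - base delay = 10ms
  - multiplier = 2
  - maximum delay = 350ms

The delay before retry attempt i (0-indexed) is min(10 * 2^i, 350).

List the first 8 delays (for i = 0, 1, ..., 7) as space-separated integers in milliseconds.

Answer: 10 20 40 80 160 320 350 350

Derivation:
Computing each delay:
  i=0: min(10*2^0, 350) = 10
  i=1: min(10*2^1, 350) = 20
  i=2: min(10*2^2, 350) = 40
  i=3: min(10*2^3, 350) = 80
  i=4: min(10*2^4, 350) = 160
  i=5: min(10*2^5, 350) = 320
  i=6: min(10*2^6, 350) = 350
  i=7: min(10*2^7, 350) = 350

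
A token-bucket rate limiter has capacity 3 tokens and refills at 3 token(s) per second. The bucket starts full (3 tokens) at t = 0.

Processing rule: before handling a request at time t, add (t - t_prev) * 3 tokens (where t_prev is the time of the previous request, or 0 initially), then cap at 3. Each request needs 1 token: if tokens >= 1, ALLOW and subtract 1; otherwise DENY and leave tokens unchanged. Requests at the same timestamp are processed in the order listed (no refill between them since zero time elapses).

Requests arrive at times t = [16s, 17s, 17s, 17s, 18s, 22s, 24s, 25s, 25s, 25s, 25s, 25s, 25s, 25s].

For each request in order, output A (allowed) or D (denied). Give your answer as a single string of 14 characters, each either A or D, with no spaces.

Answer: AAAAAAAAAADDDD

Derivation:
Simulating step by step:
  req#1 t=16s: ALLOW
  req#2 t=17s: ALLOW
  req#3 t=17s: ALLOW
  req#4 t=17s: ALLOW
  req#5 t=18s: ALLOW
  req#6 t=22s: ALLOW
  req#7 t=24s: ALLOW
  req#8 t=25s: ALLOW
  req#9 t=25s: ALLOW
  req#10 t=25s: ALLOW
  req#11 t=25s: DENY
  req#12 t=25s: DENY
  req#13 t=25s: DENY
  req#14 t=25s: DENY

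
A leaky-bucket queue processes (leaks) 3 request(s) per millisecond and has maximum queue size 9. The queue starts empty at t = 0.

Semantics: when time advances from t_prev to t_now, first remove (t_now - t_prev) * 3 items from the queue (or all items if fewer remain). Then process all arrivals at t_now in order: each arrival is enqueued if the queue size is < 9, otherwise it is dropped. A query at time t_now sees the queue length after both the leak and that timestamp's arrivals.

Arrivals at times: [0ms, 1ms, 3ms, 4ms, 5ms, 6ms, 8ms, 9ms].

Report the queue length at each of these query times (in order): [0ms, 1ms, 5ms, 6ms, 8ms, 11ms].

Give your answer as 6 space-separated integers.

Answer: 1 1 1 1 1 0

Derivation:
Queue lengths at query times:
  query t=0ms: backlog = 1
  query t=1ms: backlog = 1
  query t=5ms: backlog = 1
  query t=6ms: backlog = 1
  query t=8ms: backlog = 1
  query t=11ms: backlog = 0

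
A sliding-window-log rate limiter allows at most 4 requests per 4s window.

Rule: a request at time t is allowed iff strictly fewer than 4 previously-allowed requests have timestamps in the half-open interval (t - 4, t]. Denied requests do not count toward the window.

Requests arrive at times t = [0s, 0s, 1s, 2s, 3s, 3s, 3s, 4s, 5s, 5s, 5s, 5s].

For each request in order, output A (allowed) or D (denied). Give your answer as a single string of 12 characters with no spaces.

Tracking allowed requests in the window:
  req#1 t=0s: ALLOW
  req#2 t=0s: ALLOW
  req#3 t=1s: ALLOW
  req#4 t=2s: ALLOW
  req#5 t=3s: DENY
  req#6 t=3s: DENY
  req#7 t=3s: DENY
  req#8 t=4s: ALLOW
  req#9 t=5s: ALLOW
  req#10 t=5s: ALLOW
  req#11 t=5s: DENY
  req#12 t=5s: DENY

Answer: AAAADDDAAADD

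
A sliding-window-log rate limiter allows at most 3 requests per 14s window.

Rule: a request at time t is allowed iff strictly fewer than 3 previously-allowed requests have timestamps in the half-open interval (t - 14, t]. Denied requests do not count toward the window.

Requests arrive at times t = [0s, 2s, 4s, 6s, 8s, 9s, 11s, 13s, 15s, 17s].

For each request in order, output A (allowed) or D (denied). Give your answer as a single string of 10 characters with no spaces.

Answer: AAADDDDDAA

Derivation:
Tracking allowed requests in the window:
  req#1 t=0s: ALLOW
  req#2 t=2s: ALLOW
  req#3 t=4s: ALLOW
  req#4 t=6s: DENY
  req#5 t=8s: DENY
  req#6 t=9s: DENY
  req#7 t=11s: DENY
  req#8 t=13s: DENY
  req#9 t=15s: ALLOW
  req#10 t=17s: ALLOW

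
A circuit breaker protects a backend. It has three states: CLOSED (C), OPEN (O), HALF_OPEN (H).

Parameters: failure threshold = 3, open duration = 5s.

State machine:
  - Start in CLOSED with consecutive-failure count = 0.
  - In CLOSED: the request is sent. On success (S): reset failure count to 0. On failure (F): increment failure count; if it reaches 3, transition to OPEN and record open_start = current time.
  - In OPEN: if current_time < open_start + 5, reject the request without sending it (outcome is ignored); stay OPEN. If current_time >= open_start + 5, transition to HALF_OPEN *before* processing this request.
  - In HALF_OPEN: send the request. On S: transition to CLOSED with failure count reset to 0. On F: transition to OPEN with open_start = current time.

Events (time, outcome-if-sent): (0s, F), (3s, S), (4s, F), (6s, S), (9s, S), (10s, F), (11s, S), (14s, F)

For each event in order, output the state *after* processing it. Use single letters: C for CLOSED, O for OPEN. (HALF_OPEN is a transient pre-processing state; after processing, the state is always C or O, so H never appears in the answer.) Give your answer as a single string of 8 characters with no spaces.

Answer: CCCCCCCC

Derivation:
State after each event:
  event#1 t=0s outcome=F: state=CLOSED
  event#2 t=3s outcome=S: state=CLOSED
  event#3 t=4s outcome=F: state=CLOSED
  event#4 t=6s outcome=S: state=CLOSED
  event#5 t=9s outcome=S: state=CLOSED
  event#6 t=10s outcome=F: state=CLOSED
  event#7 t=11s outcome=S: state=CLOSED
  event#8 t=14s outcome=F: state=CLOSED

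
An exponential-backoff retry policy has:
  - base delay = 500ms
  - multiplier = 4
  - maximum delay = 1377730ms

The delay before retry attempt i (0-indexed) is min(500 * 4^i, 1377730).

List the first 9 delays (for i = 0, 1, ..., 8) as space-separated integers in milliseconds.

Computing each delay:
  i=0: min(500*4^0, 1377730) = 500
  i=1: min(500*4^1, 1377730) = 2000
  i=2: min(500*4^2, 1377730) = 8000
  i=3: min(500*4^3, 1377730) = 32000
  i=4: min(500*4^4, 1377730) = 128000
  i=5: min(500*4^5, 1377730) = 512000
  i=6: min(500*4^6, 1377730) = 1377730
  i=7: min(500*4^7, 1377730) = 1377730
  i=8: min(500*4^8, 1377730) = 1377730

Answer: 500 2000 8000 32000 128000 512000 1377730 1377730 1377730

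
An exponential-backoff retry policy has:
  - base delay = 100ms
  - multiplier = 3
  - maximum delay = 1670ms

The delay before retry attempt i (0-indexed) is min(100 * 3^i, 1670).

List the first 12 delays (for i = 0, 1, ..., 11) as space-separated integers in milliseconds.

Answer: 100 300 900 1670 1670 1670 1670 1670 1670 1670 1670 1670

Derivation:
Computing each delay:
  i=0: min(100*3^0, 1670) = 100
  i=1: min(100*3^1, 1670) = 300
  i=2: min(100*3^2, 1670) = 900
  i=3: min(100*3^3, 1670) = 1670
  i=4: min(100*3^4, 1670) = 1670
  i=5: min(100*3^5, 1670) = 1670
  i=6: min(100*3^6, 1670) = 1670
  i=7: min(100*3^7, 1670) = 1670
  i=8: min(100*3^8, 1670) = 1670
  i=9: min(100*3^9, 1670) = 1670
  i=10: min(100*3^10, 1670) = 1670
  i=11: min(100*3^11, 1670) = 1670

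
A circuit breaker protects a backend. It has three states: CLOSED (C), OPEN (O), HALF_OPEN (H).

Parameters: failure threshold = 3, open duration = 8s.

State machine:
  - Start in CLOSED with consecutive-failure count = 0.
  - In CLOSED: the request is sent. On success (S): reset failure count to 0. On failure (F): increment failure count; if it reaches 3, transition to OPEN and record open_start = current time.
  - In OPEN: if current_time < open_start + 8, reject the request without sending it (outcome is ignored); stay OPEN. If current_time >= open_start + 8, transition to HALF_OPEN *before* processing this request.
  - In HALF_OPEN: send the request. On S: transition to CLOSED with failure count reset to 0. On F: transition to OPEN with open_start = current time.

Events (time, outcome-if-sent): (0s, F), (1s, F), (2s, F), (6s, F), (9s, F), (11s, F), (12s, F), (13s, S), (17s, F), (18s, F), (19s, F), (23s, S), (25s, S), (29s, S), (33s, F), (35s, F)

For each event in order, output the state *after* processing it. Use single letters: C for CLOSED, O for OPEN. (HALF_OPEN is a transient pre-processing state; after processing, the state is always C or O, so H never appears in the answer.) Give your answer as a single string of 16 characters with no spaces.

Answer: CCOOOOOOOOOOOCCC

Derivation:
State after each event:
  event#1 t=0s outcome=F: state=CLOSED
  event#2 t=1s outcome=F: state=CLOSED
  event#3 t=2s outcome=F: state=OPEN
  event#4 t=6s outcome=F: state=OPEN
  event#5 t=9s outcome=F: state=OPEN
  event#6 t=11s outcome=F: state=OPEN
  event#7 t=12s outcome=F: state=OPEN
  event#8 t=13s outcome=S: state=OPEN
  event#9 t=17s outcome=F: state=OPEN
  event#10 t=18s outcome=F: state=OPEN
  event#11 t=19s outcome=F: state=OPEN
  event#12 t=23s outcome=S: state=OPEN
  event#13 t=25s outcome=S: state=OPEN
  event#14 t=29s outcome=S: state=CLOSED
  event#15 t=33s outcome=F: state=CLOSED
  event#16 t=35s outcome=F: state=CLOSED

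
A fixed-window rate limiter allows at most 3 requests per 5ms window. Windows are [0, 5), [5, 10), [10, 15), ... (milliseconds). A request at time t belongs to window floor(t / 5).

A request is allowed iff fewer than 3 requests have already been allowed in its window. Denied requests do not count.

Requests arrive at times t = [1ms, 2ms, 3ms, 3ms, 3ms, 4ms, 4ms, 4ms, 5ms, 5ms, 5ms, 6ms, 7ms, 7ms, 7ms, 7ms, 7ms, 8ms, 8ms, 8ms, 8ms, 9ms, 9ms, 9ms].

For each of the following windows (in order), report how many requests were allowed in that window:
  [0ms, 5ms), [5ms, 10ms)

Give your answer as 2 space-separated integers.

Processing requests:
  req#1 t=1ms (window 0): ALLOW
  req#2 t=2ms (window 0): ALLOW
  req#3 t=3ms (window 0): ALLOW
  req#4 t=3ms (window 0): DENY
  req#5 t=3ms (window 0): DENY
  req#6 t=4ms (window 0): DENY
  req#7 t=4ms (window 0): DENY
  req#8 t=4ms (window 0): DENY
  req#9 t=5ms (window 1): ALLOW
  req#10 t=5ms (window 1): ALLOW
  req#11 t=5ms (window 1): ALLOW
  req#12 t=6ms (window 1): DENY
  req#13 t=7ms (window 1): DENY
  req#14 t=7ms (window 1): DENY
  req#15 t=7ms (window 1): DENY
  req#16 t=7ms (window 1): DENY
  req#17 t=7ms (window 1): DENY
  req#18 t=8ms (window 1): DENY
  req#19 t=8ms (window 1): DENY
  req#20 t=8ms (window 1): DENY
  req#21 t=8ms (window 1): DENY
  req#22 t=9ms (window 1): DENY
  req#23 t=9ms (window 1): DENY
  req#24 t=9ms (window 1): DENY

Allowed counts by window: 3 3

Answer: 3 3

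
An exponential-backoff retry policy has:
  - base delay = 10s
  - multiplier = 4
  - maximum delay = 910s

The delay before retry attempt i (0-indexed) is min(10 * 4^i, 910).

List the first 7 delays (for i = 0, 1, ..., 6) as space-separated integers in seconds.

Computing each delay:
  i=0: min(10*4^0, 910) = 10
  i=1: min(10*4^1, 910) = 40
  i=2: min(10*4^2, 910) = 160
  i=3: min(10*4^3, 910) = 640
  i=4: min(10*4^4, 910) = 910
  i=5: min(10*4^5, 910) = 910
  i=6: min(10*4^6, 910) = 910

Answer: 10 40 160 640 910 910 910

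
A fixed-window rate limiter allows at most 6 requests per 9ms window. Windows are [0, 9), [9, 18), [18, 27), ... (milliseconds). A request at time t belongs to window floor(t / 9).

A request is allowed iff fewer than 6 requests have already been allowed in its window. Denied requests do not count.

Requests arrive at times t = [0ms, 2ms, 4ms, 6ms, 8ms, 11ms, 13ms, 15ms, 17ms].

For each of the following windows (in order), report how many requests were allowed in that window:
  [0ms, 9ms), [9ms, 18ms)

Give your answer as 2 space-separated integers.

Processing requests:
  req#1 t=0ms (window 0): ALLOW
  req#2 t=2ms (window 0): ALLOW
  req#3 t=4ms (window 0): ALLOW
  req#4 t=6ms (window 0): ALLOW
  req#5 t=8ms (window 0): ALLOW
  req#6 t=11ms (window 1): ALLOW
  req#7 t=13ms (window 1): ALLOW
  req#8 t=15ms (window 1): ALLOW
  req#9 t=17ms (window 1): ALLOW

Allowed counts by window: 5 4

Answer: 5 4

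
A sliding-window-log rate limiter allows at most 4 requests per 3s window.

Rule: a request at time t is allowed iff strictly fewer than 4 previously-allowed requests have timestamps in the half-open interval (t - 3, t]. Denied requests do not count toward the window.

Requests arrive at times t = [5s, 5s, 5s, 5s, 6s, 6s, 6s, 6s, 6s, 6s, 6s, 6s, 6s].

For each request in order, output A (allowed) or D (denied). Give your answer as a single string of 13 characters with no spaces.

Answer: AAAADDDDDDDDD

Derivation:
Tracking allowed requests in the window:
  req#1 t=5s: ALLOW
  req#2 t=5s: ALLOW
  req#3 t=5s: ALLOW
  req#4 t=5s: ALLOW
  req#5 t=6s: DENY
  req#6 t=6s: DENY
  req#7 t=6s: DENY
  req#8 t=6s: DENY
  req#9 t=6s: DENY
  req#10 t=6s: DENY
  req#11 t=6s: DENY
  req#12 t=6s: DENY
  req#13 t=6s: DENY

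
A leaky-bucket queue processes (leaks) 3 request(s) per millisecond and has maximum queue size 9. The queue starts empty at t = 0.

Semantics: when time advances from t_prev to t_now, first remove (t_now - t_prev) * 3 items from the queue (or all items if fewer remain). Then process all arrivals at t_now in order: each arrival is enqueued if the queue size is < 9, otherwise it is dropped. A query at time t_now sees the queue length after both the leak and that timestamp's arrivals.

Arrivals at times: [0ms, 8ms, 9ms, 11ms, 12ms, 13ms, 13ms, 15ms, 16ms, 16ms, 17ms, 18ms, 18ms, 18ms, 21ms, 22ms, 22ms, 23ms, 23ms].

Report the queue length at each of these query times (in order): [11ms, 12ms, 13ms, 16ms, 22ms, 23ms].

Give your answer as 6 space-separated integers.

Answer: 1 1 2 2 2 2

Derivation:
Queue lengths at query times:
  query t=11ms: backlog = 1
  query t=12ms: backlog = 1
  query t=13ms: backlog = 2
  query t=16ms: backlog = 2
  query t=22ms: backlog = 2
  query t=23ms: backlog = 2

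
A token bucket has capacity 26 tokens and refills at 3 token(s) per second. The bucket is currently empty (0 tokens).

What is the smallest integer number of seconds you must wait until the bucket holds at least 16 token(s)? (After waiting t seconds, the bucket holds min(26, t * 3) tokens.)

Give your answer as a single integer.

Need t * 3 >= 16, so t >= 16/3.
Smallest integer t = ceil(16/3) = 6.

Answer: 6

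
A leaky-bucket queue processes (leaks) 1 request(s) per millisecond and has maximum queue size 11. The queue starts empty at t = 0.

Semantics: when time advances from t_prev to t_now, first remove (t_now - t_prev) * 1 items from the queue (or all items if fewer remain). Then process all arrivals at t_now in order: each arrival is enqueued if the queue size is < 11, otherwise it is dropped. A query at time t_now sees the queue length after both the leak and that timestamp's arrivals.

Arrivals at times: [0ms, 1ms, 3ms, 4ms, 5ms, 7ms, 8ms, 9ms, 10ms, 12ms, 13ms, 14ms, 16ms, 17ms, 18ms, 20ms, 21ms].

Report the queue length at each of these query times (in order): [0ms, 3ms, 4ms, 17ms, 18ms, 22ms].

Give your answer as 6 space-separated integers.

Queue lengths at query times:
  query t=0ms: backlog = 1
  query t=3ms: backlog = 1
  query t=4ms: backlog = 1
  query t=17ms: backlog = 1
  query t=18ms: backlog = 1
  query t=22ms: backlog = 0

Answer: 1 1 1 1 1 0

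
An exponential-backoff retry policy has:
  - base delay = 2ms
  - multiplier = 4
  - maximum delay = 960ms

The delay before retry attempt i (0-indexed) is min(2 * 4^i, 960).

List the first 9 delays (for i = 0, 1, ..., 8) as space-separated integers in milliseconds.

Answer: 2 8 32 128 512 960 960 960 960

Derivation:
Computing each delay:
  i=0: min(2*4^0, 960) = 2
  i=1: min(2*4^1, 960) = 8
  i=2: min(2*4^2, 960) = 32
  i=3: min(2*4^3, 960) = 128
  i=4: min(2*4^4, 960) = 512
  i=5: min(2*4^5, 960) = 960
  i=6: min(2*4^6, 960) = 960
  i=7: min(2*4^7, 960) = 960
  i=8: min(2*4^8, 960) = 960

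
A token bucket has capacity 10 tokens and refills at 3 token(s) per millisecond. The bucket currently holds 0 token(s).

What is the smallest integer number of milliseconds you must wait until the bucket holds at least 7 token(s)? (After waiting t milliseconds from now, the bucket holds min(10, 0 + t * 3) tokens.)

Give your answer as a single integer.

Need 0 + t * 3 >= 7, so t >= 7/3.
Smallest integer t = ceil(7/3) = 3.

Answer: 3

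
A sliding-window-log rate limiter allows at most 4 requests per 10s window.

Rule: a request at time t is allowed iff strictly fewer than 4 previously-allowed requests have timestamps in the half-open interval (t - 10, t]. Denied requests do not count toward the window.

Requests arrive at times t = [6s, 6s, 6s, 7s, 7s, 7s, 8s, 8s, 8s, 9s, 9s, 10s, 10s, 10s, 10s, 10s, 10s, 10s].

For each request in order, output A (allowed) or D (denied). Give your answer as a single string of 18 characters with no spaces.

Tracking allowed requests in the window:
  req#1 t=6s: ALLOW
  req#2 t=6s: ALLOW
  req#3 t=6s: ALLOW
  req#4 t=7s: ALLOW
  req#5 t=7s: DENY
  req#6 t=7s: DENY
  req#7 t=8s: DENY
  req#8 t=8s: DENY
  req#9 t=8s: DENY
  req#10 t=9s: DENY
  req#11 t=9s: DENY
  req#12 t=10s: DENY
  req#13 t=10s: DENY
  req#14 t=10s: DENY
  req#15 t=10s: DENY
  req#16 t=10s: DENY
  req#17 t=10s: DENY
  req#18 t=10s: DENY

Answer: AAAADDDDDDDDDDDDDD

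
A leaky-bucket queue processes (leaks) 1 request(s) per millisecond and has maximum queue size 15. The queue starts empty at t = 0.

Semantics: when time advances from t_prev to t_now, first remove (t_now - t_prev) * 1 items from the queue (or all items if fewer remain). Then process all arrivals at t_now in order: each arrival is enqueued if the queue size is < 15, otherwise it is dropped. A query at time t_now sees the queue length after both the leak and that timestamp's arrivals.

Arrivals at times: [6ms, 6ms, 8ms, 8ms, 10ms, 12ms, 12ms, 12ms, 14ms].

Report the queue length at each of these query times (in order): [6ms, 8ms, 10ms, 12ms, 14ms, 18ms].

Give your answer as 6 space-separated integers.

Answer: 2 2 1 3 2 0

Derivation:
Queue lengths at query times:
  query t=6ms: backlog = 2
  query t=8ms: backlog = 2
  query t=10ms: backlog = 1
  query t=12ms: backlog = 3
  query t=14ms: backlog = 2
  query t=18ms: backlog = 0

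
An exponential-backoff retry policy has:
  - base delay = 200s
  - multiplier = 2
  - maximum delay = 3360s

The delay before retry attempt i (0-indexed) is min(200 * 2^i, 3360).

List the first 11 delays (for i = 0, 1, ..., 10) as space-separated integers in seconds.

Computing each delay:
  i=0: min(200*2^0, 3360) = 200
  i=1: min(200*2^1, 3360) = 400
  i=2: min(200*2^2, 3360) = 800
  i=3: min(200*2^3, 3360) = 1600
  i=4: min(200*2^4, 3360) = 3200
  i=5: min(200*2^5, 3360) = 3360
  i=6: min(200*2^6, 3360) = 3360
  i=7: min(200*2^7, 3360) = 3360
  i=8: min(200*2^8, 3360) = 3360
  i=9: min(200*2^9, 3360) = 3360
  i=10: min(200*2^10, 3360) = 3360

Answer: 200 400 800 1600 3200 3360 3360 3360 3360 3360 3360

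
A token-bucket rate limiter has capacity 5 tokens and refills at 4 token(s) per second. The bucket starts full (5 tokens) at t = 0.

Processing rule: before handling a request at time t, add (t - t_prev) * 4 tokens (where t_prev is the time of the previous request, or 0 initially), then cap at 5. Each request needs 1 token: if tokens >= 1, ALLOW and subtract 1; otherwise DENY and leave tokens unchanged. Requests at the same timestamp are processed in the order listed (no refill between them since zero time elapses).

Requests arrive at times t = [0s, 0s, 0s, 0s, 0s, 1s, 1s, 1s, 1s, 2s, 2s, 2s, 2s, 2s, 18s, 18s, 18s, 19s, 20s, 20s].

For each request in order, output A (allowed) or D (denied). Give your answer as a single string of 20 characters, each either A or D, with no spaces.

Answer: AAAAAAAAAAAAADAAAAAA

Derivation:
Simulating step by step:
  req#1 t=0s: ALLOW
  req#2 t=0s: ALLOW
  req#3 t=0s: ALLOW
  req#4 t=0s: ALLOW
  req#5 t=0s: ALLOW
  req#6 t=1s: ALLOW
  req#7 t=1s: ALLOW
  req#8 t=1s: ALLOW
  req#9 t=1s: ALLOW
  req#10 t=2s: ALLOW
  req#11 t=2s: ALLOW
  req#12 t=2s: ALLOW
  req#13 t=2s: ALLOW
  req#14 t=2s: DENY
  req#15 t=18s: ALLOW
  req#16 t=18s: ALLOW
  req#17 t=18s: ALLOW
  req#18 t=19s: ALLOW
  req#19 t=20s: ALLOW
  req#20 t=20s: ALLOW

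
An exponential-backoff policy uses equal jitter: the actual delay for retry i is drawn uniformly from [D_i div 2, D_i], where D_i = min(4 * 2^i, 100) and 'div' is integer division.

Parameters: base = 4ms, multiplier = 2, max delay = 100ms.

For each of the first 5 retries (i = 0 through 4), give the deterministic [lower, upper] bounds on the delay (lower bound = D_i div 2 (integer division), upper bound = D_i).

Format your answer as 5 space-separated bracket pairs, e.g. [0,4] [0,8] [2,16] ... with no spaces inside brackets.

Answer: [2,4] [4,8] [8,16] [16,32] [32,64]

Derivation:
Computing bounds per retry:
  i=0: D_i=min(4*2^0,100)=4, bounds=[2,4]
  i=1: D_i=min(4*2^1,100)=8, bounds=[4,8]
  i=2: D_i=min(4*2^2,100)=16, bounds=[8,16]
  i=3: D_i=min(4*2^3,100)=32, bounds=[16,32]
  i=4: D_i=min(4*2^4,100)=64, bounds=[32,64]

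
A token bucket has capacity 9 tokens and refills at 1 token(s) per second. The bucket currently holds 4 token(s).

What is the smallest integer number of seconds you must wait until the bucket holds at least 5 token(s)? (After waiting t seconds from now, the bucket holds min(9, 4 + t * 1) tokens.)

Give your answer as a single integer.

Answer: 1

Derivation:
Need 4 + t * 1 >= 5, so t >= 1/1.
Smallest integer t = ceil(1/1) = 1.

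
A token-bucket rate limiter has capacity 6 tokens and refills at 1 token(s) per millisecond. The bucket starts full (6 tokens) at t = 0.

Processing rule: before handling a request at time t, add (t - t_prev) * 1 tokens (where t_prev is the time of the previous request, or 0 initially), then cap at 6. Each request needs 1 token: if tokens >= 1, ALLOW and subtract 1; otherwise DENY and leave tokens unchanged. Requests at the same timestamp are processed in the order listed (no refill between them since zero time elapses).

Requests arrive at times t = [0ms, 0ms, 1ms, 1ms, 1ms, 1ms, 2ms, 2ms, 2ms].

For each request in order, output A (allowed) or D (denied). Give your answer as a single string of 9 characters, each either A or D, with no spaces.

Simulating step by step:
  req#1 t=0ms: ALLOW
  req#2 t=0ms: ALLOW
  req#3 t=1ms: ALLOW
  req#4 t=1ms: ALLOW
  req#5 t=1ms: ALLOW
  req#6 t=1ms: ALLOW
  req#7 t=2ms: ALLOW
  req#8 t=2ms: ALLOW
  req#9 t=2ms: DENY

Answer: AAAAAAAAD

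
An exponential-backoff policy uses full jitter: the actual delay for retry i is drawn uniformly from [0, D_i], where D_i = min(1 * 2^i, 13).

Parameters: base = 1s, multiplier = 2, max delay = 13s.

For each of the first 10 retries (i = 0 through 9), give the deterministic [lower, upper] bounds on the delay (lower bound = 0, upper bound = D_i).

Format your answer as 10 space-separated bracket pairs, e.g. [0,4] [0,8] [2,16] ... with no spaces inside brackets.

Answer: [0,1] [0,2] [0,4] [0,8] [0,13] [0,13] [0,13] [0,13] [0,13] [0,13]

Derivation:
Computing bounds per retry:
  i=0: D_i=min(1*2^0,13)=1, bounds=[0,1]
  i=1: D_i=min(1*2^1,13)=2, bounds=[0,2]
  i=2: D_i=min(1*2^2,13)=4, bounds=[0,4]
  i=3: D_i=min(1*2^3,13)=8, bounds=[0,8]
  i=4: D_i=min(1*2^4,13)=13, bounds=[0,13]
  i=5: D_i=min(1*2^5,13)=13, bounds=[0,13]
  i=6: D_i=min(1*2^6,13)=13, bounds=[0,13]
  i=7: D_i=min(1*2^7,13)=13, bounds=[0,13]
  i=8: D_i=min(1*2^8,13)=13, bounds=[0,13]
  i=9: D_i=min(1*2^9,13)=13, bounds=[0,13]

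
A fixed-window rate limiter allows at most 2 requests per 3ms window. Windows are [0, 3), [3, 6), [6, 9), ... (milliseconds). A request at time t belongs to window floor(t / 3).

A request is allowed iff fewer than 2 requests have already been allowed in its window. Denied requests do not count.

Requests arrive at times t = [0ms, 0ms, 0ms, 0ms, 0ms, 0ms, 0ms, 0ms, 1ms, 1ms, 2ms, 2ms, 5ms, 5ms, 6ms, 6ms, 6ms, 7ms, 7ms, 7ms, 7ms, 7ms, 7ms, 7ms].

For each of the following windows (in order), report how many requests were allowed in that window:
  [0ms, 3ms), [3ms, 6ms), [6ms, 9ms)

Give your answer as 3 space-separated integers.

Answer: 2 2 2

Derivation:
Processing requests:
  req#1 t=0ms (window 0): ALLOW
  req#2 t=0ms (window 0): ALLOW
  req#3 t=0ms (window 0): DENY
  req#4 t=0ms (window 0): DENY
  req#5 t=0ms (window 0): DENY
  req#6 t=0ms (window 0): DENY
  req#7 t=0ms (window 0): DENY
  req#8 t=0ms (window 0): DENY
  req#9 t=1ms (window 0): DENY
  req#10 t=1ms (window 0): DENY
  req#11 t=2ms (window 0): DENY
  req#12 t=2ms (window 0): DENY
  req#13 t=5ms (window 1): ALLOW
  req#14 t=5ms (window 1): ALLOW
  req#15 t=6ms (window 2): ALLOW
  req#16 t=6ms (window 2): ALLOW
  req#17 t=6ms (window 2): DENY
  req#18 t=7ms (window 2): DENY
  req#19 t=7ms (window 2): DENY
  req#20 t=7ms (window 2): DENY
  req#21 t=7ms (window 2): DENY
  req#22 t=7ms (window 2): DENY
  req#23 t=7ms (window 2): DENY
  req#24 t=7ms (window 2): DENY

Allowed counts by window: 2 2 2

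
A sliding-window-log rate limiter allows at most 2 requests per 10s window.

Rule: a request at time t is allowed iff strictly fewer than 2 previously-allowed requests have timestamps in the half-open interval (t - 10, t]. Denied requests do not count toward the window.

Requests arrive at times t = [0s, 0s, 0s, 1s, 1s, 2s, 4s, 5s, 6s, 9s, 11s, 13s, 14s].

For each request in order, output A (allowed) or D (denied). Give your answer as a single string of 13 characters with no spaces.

Answer: AADDDDDDDDAAD

Derivation:
Tracking allowed requests in the window:
  req#1 t=0s: ALLOW
  req#2 t=0s: ALLOW
  req#3 t=0s: DENY
  req#4 t=1s: DENY
  req#5 t=1s: DENY
  req#6 t=2s: DENY
  req#7 t=4s: DENY
  req#8 t=5s: DENY
  req#9 t=6s: DENY
  req#10 t=9s: DENY
  req#11 t=11s: ALLOW
  req#12 t=13s: ALLOW
  req#13 t=14s: DENY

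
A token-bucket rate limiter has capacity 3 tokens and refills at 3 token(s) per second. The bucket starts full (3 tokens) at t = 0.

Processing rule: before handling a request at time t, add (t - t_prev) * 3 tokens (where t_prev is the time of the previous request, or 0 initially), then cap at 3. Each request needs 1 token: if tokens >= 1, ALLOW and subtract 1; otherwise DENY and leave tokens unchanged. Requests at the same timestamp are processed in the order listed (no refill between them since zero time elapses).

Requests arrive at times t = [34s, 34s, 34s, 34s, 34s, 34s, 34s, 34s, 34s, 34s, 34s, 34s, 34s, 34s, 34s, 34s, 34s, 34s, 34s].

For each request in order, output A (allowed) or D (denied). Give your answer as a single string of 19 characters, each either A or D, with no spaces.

Simulating step by step:
  req#1 t=34s: ALLOW
  req#2 t=34s: ALLOW
  req#3 t=34s: ALLOW
  req#4 t=34s: DENY
  req#5 t=34s: DENY
  req#6 t=34s: DENY
  req#7 t=34s: DENY
  req#8 t=34s: DENY
  req#9 t=34s: DENY
  req#10 t=34s: DENY
  req#11 t=34s: DENY
  req#12 t=34s: DENY
  req#13 t=34s: DENY
  req#14 t=34s: DENY
  req#15 t=34s: DENY
  req#16 t=34s: DENY
  req#17 t=34s: DENY
  req#18 t=34s: DENY
  req#19 t=34s: DENY

Answer: AAADDDDDDDDDDDDDDDD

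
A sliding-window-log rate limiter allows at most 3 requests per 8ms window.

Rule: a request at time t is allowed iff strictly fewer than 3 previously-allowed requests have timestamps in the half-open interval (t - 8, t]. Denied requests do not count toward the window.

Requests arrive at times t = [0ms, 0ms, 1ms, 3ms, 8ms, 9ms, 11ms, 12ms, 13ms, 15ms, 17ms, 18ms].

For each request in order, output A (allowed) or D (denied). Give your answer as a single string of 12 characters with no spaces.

Answer: AAADAAADDDAA

Derivation:
Tracking allowed requests in the window:
  req#1 t=0ms: ALLOW
  req#2 t=0ms: ALLOW
  req#3 t=1ms: ALLOW
  req#4 t=3ms: DENY
  req#5 t=8ms: ALLOW
  req#6 t=9ms: ALLOW
  req#7 t=11ms: ALLOW
  req#8 t=12ms: DENY
  req#9 t=13ms: DENY
  req#10 t=15ms: DENY
  req#11 t=17ms: ALLOW
  req#12 t=18ms: ALLOW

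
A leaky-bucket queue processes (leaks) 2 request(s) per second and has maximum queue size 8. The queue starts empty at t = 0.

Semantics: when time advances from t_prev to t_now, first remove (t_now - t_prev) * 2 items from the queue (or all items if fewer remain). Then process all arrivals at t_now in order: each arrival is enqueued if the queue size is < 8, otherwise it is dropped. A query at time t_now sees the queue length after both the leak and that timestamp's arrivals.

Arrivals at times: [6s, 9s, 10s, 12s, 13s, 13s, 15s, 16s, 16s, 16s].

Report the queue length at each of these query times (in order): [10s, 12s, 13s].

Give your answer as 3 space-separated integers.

Queue lengths at query times:
  query t=10s: backlog = 1
  query t=12s: backlog = 1
  query t=13s: backlog = 2

Answer: 1 1 2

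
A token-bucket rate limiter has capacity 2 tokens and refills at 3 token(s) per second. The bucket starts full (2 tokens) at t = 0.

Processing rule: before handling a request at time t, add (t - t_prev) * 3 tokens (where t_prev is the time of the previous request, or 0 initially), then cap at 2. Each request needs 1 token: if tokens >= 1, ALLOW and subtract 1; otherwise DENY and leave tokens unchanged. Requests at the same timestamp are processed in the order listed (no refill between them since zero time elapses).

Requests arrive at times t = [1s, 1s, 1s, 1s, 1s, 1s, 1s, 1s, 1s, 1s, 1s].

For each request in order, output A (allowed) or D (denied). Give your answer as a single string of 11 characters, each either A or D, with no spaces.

Simulating step by step:
  req#1 t=1s: ALLOW
  req#2 t=1s: ALLOW
  req#3 t=1s: DENY
  req#4 t=1s: DENY
  req#5 t=1s: DENY
  req#6 t=1s: DENY
  req#7 t=1s: DENY
  req#8 t=1s: DENY
  req#9 t=1s: DENY
  req#10 t=1s: DENY
  req#11 t=1s: DENY

Answer: AADDDDDDDDD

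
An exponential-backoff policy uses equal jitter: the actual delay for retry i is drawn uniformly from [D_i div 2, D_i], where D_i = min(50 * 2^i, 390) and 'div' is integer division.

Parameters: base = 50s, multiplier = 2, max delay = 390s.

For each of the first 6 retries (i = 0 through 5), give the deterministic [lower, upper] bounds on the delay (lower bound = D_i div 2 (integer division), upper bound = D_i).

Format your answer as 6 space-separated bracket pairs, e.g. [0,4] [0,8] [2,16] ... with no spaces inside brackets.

Answer: [25,50] [50,100] [100,200] [195,390] [195,390] [195,390]

Derivation:
Computing bounds per retry:
  i=0: D_i=min(50*2^0,390)=50, bounds=[25,50]
  i=1: D_i=min(50*2^1,390)=100, bounds=[50,100]
  i=2: D_i=min(50*2^2,390)=200, bounds=[100,200]
  i=3: D_i=min(50*2^3,390)=390, bounds=[195,390]
  i=4: D_i=min(50*2^4,390)=390, bounds=[195,390]
  i=5: D_i=min(50*2^5,390)=390, bounds=[195,390]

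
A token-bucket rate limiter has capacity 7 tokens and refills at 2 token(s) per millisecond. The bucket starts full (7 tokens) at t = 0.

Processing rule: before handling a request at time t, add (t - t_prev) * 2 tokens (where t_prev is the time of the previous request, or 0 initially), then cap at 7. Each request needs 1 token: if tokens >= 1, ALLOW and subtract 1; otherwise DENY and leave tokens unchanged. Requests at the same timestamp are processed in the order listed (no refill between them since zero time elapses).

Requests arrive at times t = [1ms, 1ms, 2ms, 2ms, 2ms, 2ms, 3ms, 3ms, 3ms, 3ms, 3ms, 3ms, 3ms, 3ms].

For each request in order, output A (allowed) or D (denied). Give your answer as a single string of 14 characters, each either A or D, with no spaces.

Answer: AAAAAAAAAAADDD

Derivation:
Simulating step by step:
  req#1 t=1ms: ALLOW
  req#2 t=1ms: ALLOW
  req#3 t=2ms: ALLOW
  req#4 t=2ms: ALLOW
  req#5 t=2ms: ALLOW
  req#6 t=2ms: ALLOW
  req#7 t=3ms: ALLOW
  req#8 t=3ms: ALLOW
  req#9 t=3ms: ALLOW
  req#10 t=3ms: ALLOW
  req#11 t=3ms: ALLOW
  req#12 t=3ms: DENY
  req#13 t=3ms: DENY
  req#14 t=3ms: DENY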